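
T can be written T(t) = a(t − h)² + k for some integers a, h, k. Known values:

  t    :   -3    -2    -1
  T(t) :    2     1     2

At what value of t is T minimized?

-2

First differences -1, 1; second difference 2 = 2a, so a = 1.
Expanding, the t-coefficient is −2ah = -2h; matching it to the data gives h = -2, and then k = 1.
So T(t) = 1(t + 2)² + 1.
Hence h = -2.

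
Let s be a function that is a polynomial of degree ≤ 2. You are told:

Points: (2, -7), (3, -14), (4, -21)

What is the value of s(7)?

Write s(n) = an² + bn + c; the 3 given values yield a linear system in the 3 coefficients.
Solving, the leading coefficient vanishes, and s(n) = -7n + 7.
Then s(7) = -42.

-42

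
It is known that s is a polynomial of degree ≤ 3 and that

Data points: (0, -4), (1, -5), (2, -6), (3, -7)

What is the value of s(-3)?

-1

Write s(x) = ax³ + bx² + cx + d; the 4 given values yield a linear system in the 4 coefficients.
Solving, the top 2 coefficients vanish, and s(x) = -x - 4.
Then s(-3) = -1.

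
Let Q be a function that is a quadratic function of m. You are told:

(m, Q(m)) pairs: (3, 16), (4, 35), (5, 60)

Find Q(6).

91

Write Q(m) = am² + bm + c; the 3 given values yield a linear system in the 3 coefficients.
Solving, Q(m) = 3m² - 2m - 5.
Then Q(6) = 91.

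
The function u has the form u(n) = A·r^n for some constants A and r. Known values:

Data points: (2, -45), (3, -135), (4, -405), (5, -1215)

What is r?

Consecutive ratio: -135/(-45) = 3, and -405/(-135) = 3, so r = 3.
Then A·3^2 = -45 gives A = -5, and u(n) = -5·3^n.

3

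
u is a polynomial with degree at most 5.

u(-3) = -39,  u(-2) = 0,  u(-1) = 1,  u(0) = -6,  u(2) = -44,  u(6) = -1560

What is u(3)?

-135

Write u(t) = at^5 + bt^4 + ct³ + dt² + et + p; the 6 given values yield a linear system in the 6 coefficients.
Solving, the leading coefficient vanishes, and u(t) = -t^4 - t³ - 7t - 6.
Then u(3) = -135.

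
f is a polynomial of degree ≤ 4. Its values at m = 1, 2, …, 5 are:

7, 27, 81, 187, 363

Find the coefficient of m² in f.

-1

Write f(m) = am^4 + bm³ + cm² + dm + e; the 5 given values yield a linear system in the 5 coefficients.
Solving, the leading coefficient vanishes, and f(m) = 3m³ - m² + 2m + 3.
The coefficient of m² is -1.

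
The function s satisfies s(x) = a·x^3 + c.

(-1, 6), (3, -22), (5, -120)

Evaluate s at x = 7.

-338

From s(-1) = 6 and s(3) = -22: -1a + c = 6 and 27a + c = -22.
Subtracting: 28a = -28, so a = -1; then c = 6 − (-1)·(-1) = 5.
So s(x) = -1x³ + 5, and s(7) = -338.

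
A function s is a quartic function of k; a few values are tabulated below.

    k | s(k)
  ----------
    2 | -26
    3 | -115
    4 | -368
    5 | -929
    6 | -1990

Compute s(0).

Write s(k) = ak^4 + bk³ + ck² + dk + e; the 5 given values yield a linear system in the 5 coefficients.
Solving, s(k) = -2k^4 + 4k³ - 8k² + 5k - 4.
Then s(0) = -4.

-4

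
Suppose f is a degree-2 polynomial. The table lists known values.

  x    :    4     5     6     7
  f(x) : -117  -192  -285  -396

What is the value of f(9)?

-672

First differences: -75, -93, -111. Second differences: -18, -18.
Level-2 differences are constant, so f has degree 2.
Fitting a degree-2 polynomial gives f(x) = -9x² + 6x + 3.
Then f(9) = -672.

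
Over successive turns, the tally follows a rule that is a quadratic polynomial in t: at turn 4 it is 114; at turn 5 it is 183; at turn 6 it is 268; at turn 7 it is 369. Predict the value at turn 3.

Write the value at t as u(t).
First differences: 69, 85, 101. Second differences: 16, 16.
Level-2 differences are constant, so u has degree 2.
Fitting a degree-2 polynomial gives u(t) = 8t² - 3t - 2.
Then u(3) = 61.

61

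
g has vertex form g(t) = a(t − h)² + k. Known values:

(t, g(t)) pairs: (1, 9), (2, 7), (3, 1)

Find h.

1

First differences -2, -6; second difference -4 = 2a, so a = -2.
Expanding, the t-coefficient is −2ah = 4h; matching it to the data gives h = 1, and then k = 9.
So g(t) = -2(t − 1)² + 9.
Hence h = 1.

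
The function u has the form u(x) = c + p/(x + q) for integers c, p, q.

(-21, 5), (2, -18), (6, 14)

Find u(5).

18

(u(x) − c)(x + q) = p for each data point; the three points give a linear system in c and q, then p follows.
Solving: c = 6, q = -3, p = 24, so u(x) = 6 + 24/(x − 3).
Then u(5) = 6 + 24/2 = 18.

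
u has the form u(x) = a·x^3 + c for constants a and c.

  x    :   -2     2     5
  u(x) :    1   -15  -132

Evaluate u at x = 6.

From u(-2) = 1 and u(2) = -15: -8a + c = 1 and 8a + c = -15.
Subtracting: 16a = -16, so a = -1; then c = 1 − (-1)·(-8) = -7.
So u(x) = -1x³ − 7, and u(6) = -223.

-223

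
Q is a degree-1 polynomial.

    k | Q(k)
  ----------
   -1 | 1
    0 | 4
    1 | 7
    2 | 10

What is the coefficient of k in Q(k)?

First differences: 3, 3, 3.
Level-1 differences are constant, so Q has degree 1.
Fitting a degree-1 polynomial gives Q(k) = 3k + 4.
The coefficient of k is 3.

3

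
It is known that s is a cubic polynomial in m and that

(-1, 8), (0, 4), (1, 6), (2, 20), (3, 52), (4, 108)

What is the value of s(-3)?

10

First differences: -4, 2, 14, 32, 56. Second differences: 6, 12, 18, 24. Third differences: 6, 6, 6.
Level-3 differences are constant, so s has degree 3.
Fitting a degree-3 polynomial gives s(m) = m³ + 3m² - 2m + 4.
Then s(-3) = 10.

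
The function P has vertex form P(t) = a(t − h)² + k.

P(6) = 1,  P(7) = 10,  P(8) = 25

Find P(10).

First differences 9, 15; second difference 6 = 2a, so a = 3.
Expanding, the t-coefficient is −2ah = -6h; matching it to the data gives h = 5, and then k = -2.
So P(t) = 3(t − 5)² − 2.
P(10) = 3·5² − 2 = 73.

73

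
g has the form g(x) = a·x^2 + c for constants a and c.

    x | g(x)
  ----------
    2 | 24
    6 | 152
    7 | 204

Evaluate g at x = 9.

332

From g(2) = 24 and g(6) = 152: 4a + c = 24 and 36a + c = 152.
Subtracting: 32a = 128, so a = 4; then c = 24 − 4·4 = 8.
So g(x) = 4x² + 8, and g(9) = 332.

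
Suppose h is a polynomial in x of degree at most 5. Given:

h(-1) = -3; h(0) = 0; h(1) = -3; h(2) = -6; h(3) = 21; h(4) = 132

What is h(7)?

1869

First differences: 3, -3, -3, 27, 111. Second differences: -6, 0, 30, 84. Third differences: 6, 30, 54. Fourth differences: 24, 24.
Level-4 differences are constant, so h has degree 4.
Fitting a degree-4 polynomial gives h(x) = x^4 - x³ - 4x² + x.
Then h(7) = 1869.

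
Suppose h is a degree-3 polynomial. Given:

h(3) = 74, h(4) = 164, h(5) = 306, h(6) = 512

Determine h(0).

Write h(m) = am³ + bm² + cm + d; the 4 given values yield a linear system in the 4 coefficients.
Solving, h(m) = 2m³ + 2m² + 2m - 4.
Then h(0) = -4.

-4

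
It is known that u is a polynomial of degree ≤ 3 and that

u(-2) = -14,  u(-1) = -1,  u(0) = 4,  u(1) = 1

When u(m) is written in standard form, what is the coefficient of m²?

-4

Write u(m) = am³ + bm² + cm + d; the 4 given values yield a linear system in the 4 coefficients.
Solving, the leading coefficient vanishes, and u(m) = -4m² + m + 4.
The coefficient of m² is -4.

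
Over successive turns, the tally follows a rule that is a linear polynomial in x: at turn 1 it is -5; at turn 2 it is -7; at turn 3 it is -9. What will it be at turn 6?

Write the value at x as u(x).
First differences: -2, -2.
Level-1 differences are constant, so u has degree 1.
Fitting a degree-1 polynomial gives u(x) = -2x - 3.
Then u(6) = -15.

-15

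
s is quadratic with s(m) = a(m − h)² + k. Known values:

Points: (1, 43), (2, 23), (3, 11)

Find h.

First differences -20, -12; second difference 8 = 2a, so a = 4.
Expanding, the m-coefficient is −2ah = -8h; matching it to the data gives h = 4, and then k = 7.
So s(m) = 4(m − 4)² + 7.
Hence h = 4.

4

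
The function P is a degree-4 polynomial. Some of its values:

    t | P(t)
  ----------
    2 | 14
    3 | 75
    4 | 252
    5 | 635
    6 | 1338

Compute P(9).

6867

Write P(t) = at^4 + bt³ + ct² + dt + e; the 5 given values yield a linear system in the 5 coefficients.
Solving, P(t) = t^4 + t³ - 6t² + 7t.
Then P(9) = 6867.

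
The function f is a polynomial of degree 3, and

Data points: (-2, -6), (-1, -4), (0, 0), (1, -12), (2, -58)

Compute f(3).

-156

First differences: 2, 4, -12, -46. Second differences: 2, -16, -34. Third differences: -18, -18.
Level-3 differences are constant, so f has degree 3.
Fitting a degree-3 polynomial gives f(x) = -3x³ - 8x² - x.
Then f(3) = -156.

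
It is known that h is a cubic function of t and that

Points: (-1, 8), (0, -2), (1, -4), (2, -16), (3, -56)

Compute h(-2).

44

First differences: -10, -2, -12, -40. Second differences: 8, -10, -28. Third differences: -18, -18.
Level-3 differences are constant, so h has degree 3.
Fitting a degree-3 polynomial gives h(t) = -3t³ + 4t² - 3t - 2.
Then h(-2) = 44.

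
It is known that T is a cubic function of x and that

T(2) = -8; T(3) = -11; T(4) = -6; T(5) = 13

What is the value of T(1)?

-3

Write T(x) = ax³ + bx² + cx + d; the 4 given values yield a linear system in the 4 coefficients.
Solving, T(x) = x³ - 5x² + 3x - 2.
Then T(1) = -3.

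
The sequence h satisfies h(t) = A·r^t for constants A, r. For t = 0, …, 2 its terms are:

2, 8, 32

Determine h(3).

128

Consecutive ratio: 8/2 = 4, and 32/8 = 4, so r = 4.
Then A·4^0 = 2 gives A = 2, and h(t) = 2·4^t.
h(3) = 2·4^3 = 128.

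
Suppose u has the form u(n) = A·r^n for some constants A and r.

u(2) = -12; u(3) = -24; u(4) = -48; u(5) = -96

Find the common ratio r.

2

Consecutive ratio: -24/(-12) = 2, and -48/(-24) = 2, so r = 2.
Then A·2^2 = -12 gives A = -3, and u(n) = -3·2^n.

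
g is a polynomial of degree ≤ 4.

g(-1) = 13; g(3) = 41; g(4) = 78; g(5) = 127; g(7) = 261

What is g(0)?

Write g(t) = at^4 + bt³ + ct² + dt + e; the 5 given values yield a linear system in the 5 coefficients.
Solving, the top 2 coefficients vanish, and g(t) = 6t² - 5t + 2.
The constant term is g(0) = 2.

2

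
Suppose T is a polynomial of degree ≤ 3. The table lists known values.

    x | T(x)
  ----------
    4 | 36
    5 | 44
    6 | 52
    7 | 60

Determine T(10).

84

First differences: 8, 8, 8.
Level-1 differences are constant, so T has degree 1.
Fitting a degree-1 polynomial gives T(x) = 8x + 4.
Then T(10) = 84.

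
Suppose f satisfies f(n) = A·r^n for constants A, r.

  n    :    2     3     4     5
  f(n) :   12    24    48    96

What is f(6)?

Consecutive ratio: 24/12 = 2, and 48/24 = 2, so r = 2.
Then A·2^2 = 12 gives A = 3, and f(n) = 3·2^n.
f(6) = 3·2^6 = 192.

192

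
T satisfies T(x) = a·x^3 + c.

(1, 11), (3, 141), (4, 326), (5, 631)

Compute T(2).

46

From T(1) = 11 and T(3) = 141: 1a + c = 11 and 27a + c = 141.
Subtracting: 26a = 130, so a = 5; then c = 11 − 5·1 = 6.
So T(x) = 5x³ + 6, and T(2) = 46.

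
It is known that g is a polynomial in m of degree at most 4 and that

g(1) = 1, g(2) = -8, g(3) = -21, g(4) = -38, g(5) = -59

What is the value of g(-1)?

First differences: -9, -13, -17, -21. Second differences: -4, -4, -4.
Level-2 differences are constant, so g has degree 2.
Fitting a degree-2 polynomial gives g(m) = -2m² - 3m + 6.
Then g(-1) = 7.

7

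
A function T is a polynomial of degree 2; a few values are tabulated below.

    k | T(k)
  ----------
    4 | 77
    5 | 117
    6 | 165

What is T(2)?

Write T(k) = ak² + bk + c; the 3 given values yield a linear system in the 3 coefficients.
Solving, T(k) = 4k² + 4k - 3.
Then T(2) = 21.

21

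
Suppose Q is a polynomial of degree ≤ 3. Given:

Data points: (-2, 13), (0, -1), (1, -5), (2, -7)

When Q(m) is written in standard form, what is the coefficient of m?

-5

Write Q(m) = am³ + bm² + cm + d; the 4 given values yield a linear system in the 4 coefficients.
Solving, the leading coefficient vanishes, and Q(m) = m² - 5m - 1.
The coefficient of m is -5.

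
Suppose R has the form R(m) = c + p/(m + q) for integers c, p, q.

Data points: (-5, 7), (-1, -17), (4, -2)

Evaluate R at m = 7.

-1

(R(m) − c)(m + q) = p for each data point; the three points give a linear system in c and q, then p follows.
Solving: c = 1, q = 2, p = -18, so R(m) = 1 − 18/(m + 2).
Then R(7) = 1 − 18/9 = -1.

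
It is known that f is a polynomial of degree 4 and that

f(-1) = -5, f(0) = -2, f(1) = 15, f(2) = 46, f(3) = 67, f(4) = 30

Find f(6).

-530

Write f(n) = an^4 + bn³ + cn² + dn + e; the 6 given values yield a linear system in the 5 coefficients.
Solving, f(n) = -n^4 + 2n³ + 8n² + 8n - 2.
Then f(6) = -530.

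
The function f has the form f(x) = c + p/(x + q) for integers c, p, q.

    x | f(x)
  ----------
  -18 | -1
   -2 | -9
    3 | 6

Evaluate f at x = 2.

9

(f(x) − c)(x + q) = p for each data point; the three points give a linear system in c and q, then p follows.
Solving: c = 0, q = 0, p = 18, so f(x) = 18/(x + 0).
Then f(2) = 0 + 18/2 = 9.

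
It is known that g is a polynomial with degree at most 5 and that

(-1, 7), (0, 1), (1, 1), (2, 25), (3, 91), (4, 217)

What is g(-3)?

-35

First differences: -6, 0, 24, 66, 126. Second differences: 6, 24, 42, 60. Third differences: 18, 18, 18.
Level-3 differences are constant, so g has degree 3.
Fitting a degree-3 polynomial gives g(x) = 3x³ + 3x² - 6x + 1.
Then g(-3) = -35.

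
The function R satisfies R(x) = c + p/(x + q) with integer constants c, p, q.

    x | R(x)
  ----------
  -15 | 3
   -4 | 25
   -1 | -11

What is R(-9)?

5

(R(x) − c)(x + q) = p for each data point; the three points give a linear system in c and q, then p follows.
Solving: c = 1, q = 3, p = -24, so R(x) = 1 − 24/(x + 3).
Then R(-9) = 1 − 24/(-6) = 5.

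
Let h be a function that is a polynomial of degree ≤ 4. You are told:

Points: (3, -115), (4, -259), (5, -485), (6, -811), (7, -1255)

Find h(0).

First differences: -144, -226, -326, -444. Second differences: -82, -100, -118. Third differences: -18, -18.
Level-3 differences are constant, so h has degree 3.
Fitting a degree-3 polynomial gives h(k) = -3k³ - 5k² + 2k + 5.
Then h(0) = 5.

5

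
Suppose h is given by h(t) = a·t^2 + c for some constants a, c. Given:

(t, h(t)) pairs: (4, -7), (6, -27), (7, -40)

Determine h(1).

From h(4) = -7 and h(6) = -27: 16a + c = -7 and 36a + c = -27.
Subtracting: 20a = -20, so a = -1; then c = -7 − (-1)·16 = 9.
So h(t) = -1t² + 9, and h(1) = 8.

8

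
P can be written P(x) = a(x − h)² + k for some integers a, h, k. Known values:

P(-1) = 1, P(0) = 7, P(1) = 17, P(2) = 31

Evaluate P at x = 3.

49

First differences 6, 10, 14; second difference 4 = 2a, so a = 2.
Expanding, the x-coefficient is −2ah = -4h; matching it to the data gives h = -2, and then k = -1.
So P(x) = 2(x + 2)² − 1.
P(3) = 2·5² − 1 = 49.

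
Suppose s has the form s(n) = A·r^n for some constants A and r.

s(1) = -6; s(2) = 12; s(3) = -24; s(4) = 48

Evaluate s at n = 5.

Consecutive ratio: 12/(-6) = -2, and -24/12 = -2, so r = -2.
Then A·(-2)^1 = -6 gives A = 3, and s(n) = 3·(-2)^n.
s(5) = 3·(-2)^5 = -96.

-96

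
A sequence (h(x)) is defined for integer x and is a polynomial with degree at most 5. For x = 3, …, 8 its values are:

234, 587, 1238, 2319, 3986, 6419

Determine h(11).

20474

Write h(x) = ax^5 + bx^4 + cx³ + dx² + ex + p; the 6 given values yield a linear system in the 6 coefficients.
Solving, the leading coefficient vanishes, and h(x) = x^4 + 4x³ + 4x² + 2x + 3.
Then h(11) = 20474.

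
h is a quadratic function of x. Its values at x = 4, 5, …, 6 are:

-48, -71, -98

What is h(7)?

-129

Write h(x) = ax² + bx + c; the 3 given values yield a linear system in the 3 coefficients.
Solving, h(x) = -2x² - 5x + 4.
Then h(7) = -129.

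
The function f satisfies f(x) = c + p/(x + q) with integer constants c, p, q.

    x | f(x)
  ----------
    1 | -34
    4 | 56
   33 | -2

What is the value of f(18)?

(f(x) − c)(x + q) = p for each data point; the three points give a linear system in c and q, then p follows.
Solving: c = -4, q = -3, p = 60, so f(x) = -4 + 60/(x − 3).
Then f(18) = -4 + 60/15 = 0.

0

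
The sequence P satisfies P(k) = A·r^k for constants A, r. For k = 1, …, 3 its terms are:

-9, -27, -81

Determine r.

Consecutive ratio: -27/(-9) = 3, and -81/(-27) = 3, so r = 3.
Then A·3^1 = -9 gives A = -3, and P(k) = -3·3^k.

3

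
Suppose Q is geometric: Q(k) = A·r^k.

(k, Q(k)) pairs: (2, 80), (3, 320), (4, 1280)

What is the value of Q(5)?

Consecutive ratio: 320/80 = 4, and 1280/320 = 4, so r = 4.
Then A·4^2 = 80 gives A = 5, and Q(k) = 5·4^k.
Q(5) = 5·4^5 = 5120.

5120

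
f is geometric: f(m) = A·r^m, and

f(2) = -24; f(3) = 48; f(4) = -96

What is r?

-2

Consecutive ratio: 48/(-24) = -2, and -96/48 = -2, so r = -2.
Then A·(-2)^2 = -24 gives A = -6, and f(m) = -6·(-2)^m.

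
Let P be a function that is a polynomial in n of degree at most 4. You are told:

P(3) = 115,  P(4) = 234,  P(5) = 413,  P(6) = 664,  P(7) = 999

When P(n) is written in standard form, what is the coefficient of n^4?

0

First differences: 119, 179, 251, 335. Second differences: 60, 72, 84. Third differences: 12, 12.
Level-3 differences are constant, so P has degree 3.
Fitting a degree-3 polynomial gives P(n) = 2n³ + 6n² + 3n - 2.
The coefficient of n^4 is 0.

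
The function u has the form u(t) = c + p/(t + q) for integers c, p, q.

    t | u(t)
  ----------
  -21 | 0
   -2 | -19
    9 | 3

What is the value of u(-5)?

(u(t) − c)(t + q) = p for each data point; the three points give a linear system in c and q, then p follows.
Solving: c = 1, q = 1, p = 20, so u(t) = 1 + 20/(t + 1).
Then u(-5) = 1 + 20/(-4) = -4.

-4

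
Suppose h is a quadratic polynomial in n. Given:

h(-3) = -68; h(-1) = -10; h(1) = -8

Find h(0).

-2

Write h(n) = an² + bn + c; the 3 given values yield a linear system in the 3 coefficients.
Solving, h(n) = -7n² + n - 2.
Then h(0) = -2.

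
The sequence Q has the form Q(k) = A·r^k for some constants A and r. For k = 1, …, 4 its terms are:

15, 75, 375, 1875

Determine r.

Consecutive ratio: 75/15 = 5, and 375/75 = 5, so r = 5.
Then A·5^1 = 15 gives A = 3, and Q(k) = 3·5^k.

5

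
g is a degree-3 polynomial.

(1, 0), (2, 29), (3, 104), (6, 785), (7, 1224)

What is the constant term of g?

Write g(n) = an³ + bn² + cn + d; the 5 given values yield a linear system in the 4 coefficients.
Solving, g(n) = 3n³ + 5n² - 7n - 1.
The constant term is g(0) = -1.

-1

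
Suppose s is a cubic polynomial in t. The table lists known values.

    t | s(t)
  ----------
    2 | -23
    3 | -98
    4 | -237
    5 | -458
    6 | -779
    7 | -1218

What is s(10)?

First differences: -75, -139, -221, -321, -439. Second differences: -64, -82, -100, -118. Third differences: -18, -18, -18.
Level-3 differences are constant, so s has degree 3.
Fitting a degree-3 polynomial gives s(t) = -3t³ - 5t² + 7t + 7.
Then s(10) = -3423.

-3423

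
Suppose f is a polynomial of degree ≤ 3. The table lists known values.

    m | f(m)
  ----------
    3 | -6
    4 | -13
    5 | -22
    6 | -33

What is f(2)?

-1

First differences: -7, -9, -11. Second differences: -2, -2.
Level-2 differences are constant, so f has degree 2.
Fitting a degree-2 polynomial gives f(m) = -m² + 3.
Then f(2) = -1.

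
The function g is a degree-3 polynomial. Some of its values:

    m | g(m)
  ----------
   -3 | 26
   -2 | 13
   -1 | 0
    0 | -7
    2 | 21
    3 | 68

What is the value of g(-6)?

5

Write g(m) = am³ + bm² + cm + d; the 6 given values yield a linear system in the 4 coefficients.
Solving, g(m) = m³ + 6m² - 2m - 7.
Then g(-6) = 5.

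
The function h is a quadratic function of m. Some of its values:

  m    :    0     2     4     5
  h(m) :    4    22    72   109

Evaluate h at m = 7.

Write h(m) = am² + bm + c; the 4 given values yield a linear system in the 3 coefficients.
Solving, h(m) = 4m² + m + 4.
Then h(7) = 207.

207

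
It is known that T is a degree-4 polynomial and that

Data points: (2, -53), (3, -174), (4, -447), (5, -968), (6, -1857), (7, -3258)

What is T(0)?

-3

First differences: -121, -273, -521, -889, -1401. Second differences: -152, -248, -368, -512. Third differences: -96, -120, -144. Fourth differences: -24, -24.
Level-4 differences are constant, so T has degree 4.
Fitting a degree-4 polynomial gives T(x) = -x^4 - 2x³ - 3x² - 3x - 3.
The constant term is T(0) = -3.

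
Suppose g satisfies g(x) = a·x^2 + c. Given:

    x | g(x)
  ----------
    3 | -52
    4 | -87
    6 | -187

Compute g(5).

-132

From g(3) = -52 and g(4) = -87: 9a + c = -52 and 16a + c = -87.
Subtracting: 7a = -35, so a = -5; then c = -52 − (-5)·9 = -7.
So g(x) = -5x² − 7, and g(5) = -132.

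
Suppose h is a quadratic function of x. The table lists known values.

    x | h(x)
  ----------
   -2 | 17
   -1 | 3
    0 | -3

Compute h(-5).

107

Write h(x) = ax² + bx + c; the 3 given values yield a linear system in the 3 coefficients.
Solving, h(x) = 4x² - 2x - 3.
Then h(-5) = 107.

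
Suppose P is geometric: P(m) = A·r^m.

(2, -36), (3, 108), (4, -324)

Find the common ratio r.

Consecutive ratio: 108/(-36) = -3, and -324/108 = -3, so r = -3.
Then A·(-3)^2 = -36 gives A = -4, and P(m) = -4·(-3)^m.

-3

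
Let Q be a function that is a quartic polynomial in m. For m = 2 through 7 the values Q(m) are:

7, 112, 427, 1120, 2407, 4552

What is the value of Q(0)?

First differences: 105, 315, 693, 1287, 2145. Second differences: 210, 378, 594, 858. Third differences: 168, 216, 264. Fourth differences: 48, 48.
Level-4 differences are constant, so Q has degree 4.
Fitting a degree-4 polynomial gives Q(m) = 2m^4 - 5m² - 5.
Then Q(0) = -5.

-5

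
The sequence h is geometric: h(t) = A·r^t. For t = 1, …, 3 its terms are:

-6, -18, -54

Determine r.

Consecutive ratio: -18/(-6) = 3, and -54/(-18) = 3, so r = 3.
Then A·3^1 = -6 gives A = -2, and h(t) = -2·3^t.

3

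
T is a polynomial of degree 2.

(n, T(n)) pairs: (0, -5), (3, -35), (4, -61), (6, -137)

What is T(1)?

-7

Write T(n) = an² + bn + c; the 4 given values yield a linear system in the 3 coefficients.
Solving, T(n) = -4n² + 2n - 5.
Then T(1) = -7.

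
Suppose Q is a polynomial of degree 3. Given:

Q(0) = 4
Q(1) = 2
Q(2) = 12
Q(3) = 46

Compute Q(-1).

Write Q(t) = at³ + bt² + ct + d; the 4 given values yield a linear system in the 4 coefficients.
Solving, Q(t) = 2t³ - 4t + 4.
Then Q(-1) = 6.

6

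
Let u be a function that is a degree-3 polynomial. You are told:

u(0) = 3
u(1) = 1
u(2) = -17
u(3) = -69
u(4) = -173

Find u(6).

First differences: -2, -18, -52, -104. Second differences: -16, -34, -52. Third differences: -18, -18.
Level-3 differences are constant, so u has degree 3.
Fitting a degree-3 polynomial gives u(k) = -3k³ + k² + 3.
Then u(6) = -609.

-609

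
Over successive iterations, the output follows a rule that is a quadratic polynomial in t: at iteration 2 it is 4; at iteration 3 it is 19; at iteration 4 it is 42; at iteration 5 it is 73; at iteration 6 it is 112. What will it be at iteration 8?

Write the value at t as g(t).
Write g(t) = at² + bt + c; the 5 given values yield a linear system in the 3 coefficients.
Solving, g(t) = 4t² - 5t - 2.
Then g(8) = 214.

214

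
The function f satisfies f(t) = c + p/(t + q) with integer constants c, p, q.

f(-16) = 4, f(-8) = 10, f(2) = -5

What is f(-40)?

(f(t) − c)(t + q) = p for each data point; the three points give a linear system in c and q, then p follows.
Solving: c = 1, q = 4, p = -36, so f(t) = 1 − 36/(t + 4).
Then f(-40) = 1 − 36/(-36) = 2.

2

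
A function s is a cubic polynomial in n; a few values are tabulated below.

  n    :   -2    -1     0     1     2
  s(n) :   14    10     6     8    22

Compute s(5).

196

Write s(n) = an³ + bn² + cn + d; the 5 given values yield a linear system in the 4 coefficients.
Solving, s(n) = n³ + 3n² - 2n + 6.
Then s(5) = 196.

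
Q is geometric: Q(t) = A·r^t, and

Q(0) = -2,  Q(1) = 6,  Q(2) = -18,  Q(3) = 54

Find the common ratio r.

-3

Consecutive ratio: 6/(-2) = -3, and -18/6 = -3, so r = -3.
Then A·(-3)^0 = -2 gives A = -2, and Q(t) = -2·(-3)^t.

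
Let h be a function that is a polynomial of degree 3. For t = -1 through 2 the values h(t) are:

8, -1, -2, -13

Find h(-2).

Write h(t) = at³ + bt² + ct + d; the 4 given values yield a linear system in the 4 coefficients.
Solving, h(t) = -3t³ + 4t² - 2t - 1.
Then h(-2) = 43.

43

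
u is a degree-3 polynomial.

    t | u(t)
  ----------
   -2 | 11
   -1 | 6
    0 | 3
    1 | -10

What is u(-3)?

30

Write u(t) = at³ + bt² + ct + d; the 4 given values yield a linear system in the 4 coefficients.
Solving, u(t) = -2t³ - 5t² - 6t + 3.
Then u(-3) = 30.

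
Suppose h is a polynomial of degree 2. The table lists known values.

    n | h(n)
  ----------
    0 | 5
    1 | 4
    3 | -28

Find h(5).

-100

Write h(n) = an² + bn + c; the 3 given values yield a linear system in the 3 coefficients.
Solving, h(n) = -5n² + 4n + 5.
Then h(5) = -100.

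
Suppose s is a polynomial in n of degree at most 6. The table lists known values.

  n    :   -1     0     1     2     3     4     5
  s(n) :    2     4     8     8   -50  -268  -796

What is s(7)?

-3622

Write s(n) = an^6 + bn^5 + cn^4 + dn³ + en² + pn + q; the 7 given values yield a linear system in the 7 coefficients.
Solving, the top 2 coefficients vanish, and s(n) = -2n^4 + 3n³ + 3n² + 4.
Then s(7) = -3622.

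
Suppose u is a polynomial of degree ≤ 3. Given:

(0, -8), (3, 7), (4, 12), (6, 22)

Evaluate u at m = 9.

37

Write u(m) = am³ + bm² + cm + d; the 4 given values yield a linear system in the 4 coefficients.
Solving, the top 2 coefficients vanish, and u(m) = 5m - 8.
Then u(9) = 37.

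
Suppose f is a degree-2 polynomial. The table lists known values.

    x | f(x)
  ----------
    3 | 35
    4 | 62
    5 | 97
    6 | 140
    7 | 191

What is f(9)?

317

Write f(x) = ax² + bx + c; the 5 given values yield a linear system in the 3 coefficients.
Solving, f(x) = 4x² - x + 2.
Then f(9) = 317.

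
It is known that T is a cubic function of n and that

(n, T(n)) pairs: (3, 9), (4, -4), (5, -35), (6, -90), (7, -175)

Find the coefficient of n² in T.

First differences: -13, -31, -55, -85. Second differences: -18, -24, -30. Third differences: -6, -6.
Level-3 differences are constant, so T has degree 3.
Fitting a degree-3 polynomial gives T(n) = -n³ + 3n² + 3n.
The coefficient of n² is 3.

3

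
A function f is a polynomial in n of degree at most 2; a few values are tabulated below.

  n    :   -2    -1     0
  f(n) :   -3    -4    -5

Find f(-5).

Write f(n) = an² + bn + c; the 3 given values yield a linear system in the 3 coefficients.
Solving, the leading coefficient vanishes, and f(n) = -n - 5.
Then f(-5) = 0.

0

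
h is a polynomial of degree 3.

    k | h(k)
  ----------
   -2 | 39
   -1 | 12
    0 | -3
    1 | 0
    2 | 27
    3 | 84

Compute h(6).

Write h(k) = ak³ + bk² + ck + d; the 6 given values yield a linear system in the 4 coefficients.
Solving, h(k) = k³ + 9k² - 7k - 3.
Then h(6) = 495.

495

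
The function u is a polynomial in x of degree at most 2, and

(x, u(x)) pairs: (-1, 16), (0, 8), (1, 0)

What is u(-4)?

40

Write u(x) = ax² + bx + c; the 3 given values yield a linear system in the 3 coefficients.
Solving, the leading coefficient vanishes, and u(x) = -8x + 8.
Then u(-4) = 40.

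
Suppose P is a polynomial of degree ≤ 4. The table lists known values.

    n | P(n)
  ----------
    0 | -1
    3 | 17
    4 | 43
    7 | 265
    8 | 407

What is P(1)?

Write P(n) = an^4 + bn³ + cn² + dn + e; the 5 given values yield a linear system in the 5 coefficients.
Solving, the leading coefficient vanishes, and P(n) = n³ - 2n² + 3n - 1.
Then P(1) = 1.

1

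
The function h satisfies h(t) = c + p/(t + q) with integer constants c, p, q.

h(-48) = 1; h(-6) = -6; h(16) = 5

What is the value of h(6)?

(h(t) − c)(t + q) = p for each data point; the three points give a linear system in c and q, then p follows.
Solving: c = 2, q = 0, p = 48, so h(t) = 2 + 48/(t + 0).
Then h(6) = 2 + 48/6 = 10.

10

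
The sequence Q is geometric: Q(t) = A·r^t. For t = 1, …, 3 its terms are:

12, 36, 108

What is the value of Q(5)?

972

Consecutive ratio: 36/12 = 3, and 108/36 = 3, so r = 3.
Then A·3^1 = 12 gives A = 4, and Q(t) = 4·3^t.
Q(5) = 4·3^5 = 972.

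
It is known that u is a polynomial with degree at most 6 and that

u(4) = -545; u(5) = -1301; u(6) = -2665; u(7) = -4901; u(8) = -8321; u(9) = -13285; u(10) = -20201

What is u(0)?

First differences: -756, -1364, -2236, -3420, -4964, -6916. Second differences: -608, -872, -1184, -1544, -1952. Third differences: -264, -312, -360, -408. Fourth differences: -48, -48, -48.
Level-4 differences are constant, so u has degree 4.
Fitting a degree-4 polynomial gives u(x) = -2x^4 - 2x² - 1.
The constant term is u(0) = -1.

-1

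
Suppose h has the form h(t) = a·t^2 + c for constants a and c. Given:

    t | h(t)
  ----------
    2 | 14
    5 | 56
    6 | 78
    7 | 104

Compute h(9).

From h(2) = 14 and h(5) = 56: 4a + c = 14 and 25a + c = 56.
Subtracting: 21a = 42, so a = 2; then c = 14 − 2·4 = 6.
So h(t) = 2t² + 6, and h(9) = 168.

168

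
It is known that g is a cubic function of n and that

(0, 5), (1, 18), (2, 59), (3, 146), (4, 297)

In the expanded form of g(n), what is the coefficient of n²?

First differences: 13, 41, 87, 151. Second differences: 28, 46, 64. Third differences: 18, 18.
Level-3 differences are constant, so g has degree 3.
Fitting a degree-3 polynomial gives g(n) = 3n³ + 5n² + 5n + 5.
The coefficient of n² is 5.

5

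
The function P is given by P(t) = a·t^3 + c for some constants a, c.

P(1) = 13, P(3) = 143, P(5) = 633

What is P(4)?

328

From P(1) = 13 and P(3) = 143: 1a + c = 13 and 27a + c = 143.
Subtracting: 26a = 130, so a = 5; then c = 13 − 5·1 = 8.
So P(t) = 5t³ + 8, and P(4) = 328.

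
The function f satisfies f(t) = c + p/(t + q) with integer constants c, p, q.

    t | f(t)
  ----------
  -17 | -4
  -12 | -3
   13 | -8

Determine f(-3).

24

(f(t) − c)(t + q) = p for each data point; the three points give a linear system in c and q, then p follows.
Solving: c = -6, q = 2, p = -30, so f(t) = -6 − 30/(t + 2).
Then f(-3) = -6 − 30/(-1) = 24.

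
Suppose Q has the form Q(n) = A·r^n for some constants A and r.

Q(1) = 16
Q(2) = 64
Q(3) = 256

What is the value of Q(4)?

1024

Consecutive ratio: 64/16 = 4, and 256/64 = 4, so r = 4.
Then A·4^1 = 16 gives A = 4, and Q(n) = 4·4^n.
Q(4) = 4·4^4 = 1024.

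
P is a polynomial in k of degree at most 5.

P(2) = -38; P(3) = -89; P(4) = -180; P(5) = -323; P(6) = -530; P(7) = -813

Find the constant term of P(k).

-8

First differences: -51, -91, -143, -207, -283. Second differences: -40, -52, -64, -76. Third differences: -12, -12, -12.
Level-3 differences are constant, so P has degree 3.
Fitting a degree-3 polynomial gives P(k) = -2k³ - 2k² - 3k - 8.
The constant term is P(0) = -8.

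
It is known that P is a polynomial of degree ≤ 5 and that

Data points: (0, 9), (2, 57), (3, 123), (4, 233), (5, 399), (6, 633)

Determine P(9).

1863

Write P(n) = an^5 + bn^4 + cn³ + dn² + en + p; the 6 given values yield a linear system in the 6 coefficients.
Solving, the top 2 coefficients vanish, and P(n) = 2n³ + 4n² + 8n + 9.
Then P(9) = 1863.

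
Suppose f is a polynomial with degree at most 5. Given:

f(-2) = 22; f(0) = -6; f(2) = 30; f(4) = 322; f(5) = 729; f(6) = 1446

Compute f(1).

1

Write f(x) = ax^5 + bx^4 + cx³ + dx² + ex + p; the 6 given values yield a linear system in the 6 coefficients.
Solving, the leading coefficient vanishes, and f(x) = x^4 + 4x² + 2x - 6.
Then f(1) = 1.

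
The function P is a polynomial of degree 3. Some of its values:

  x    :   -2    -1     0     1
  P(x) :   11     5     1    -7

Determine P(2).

Write P(x) = ax³ + bx² + cx + d; the 4 given values yield a linear system in the 4 coefficients.
Solving, P(x) = -x³ - 2x² - 5x + 1.
Then P(2) = -25.

-25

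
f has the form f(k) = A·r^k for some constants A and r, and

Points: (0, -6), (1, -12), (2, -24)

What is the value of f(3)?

Consecutive ratio: -12/(-6) = 2, and -24/(-12) = 2, so r = 2.
Then A·2^0 = -6 gives A = -6, and f(k) = -6·2^k.
f(3) = -6·2^3 = -48.

-48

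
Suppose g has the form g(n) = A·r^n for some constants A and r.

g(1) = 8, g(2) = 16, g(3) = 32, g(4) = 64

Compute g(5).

Consecutive ratio: 16/8 = 2, and 32/16 = 2, so r = 2.
Then A·2^1 = 8 gives A = 4, and g(n) = 4·2^n.
g(5) = 4·2^5 = 128.

128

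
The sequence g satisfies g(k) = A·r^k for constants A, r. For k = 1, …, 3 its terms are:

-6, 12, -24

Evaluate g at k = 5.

Consecutive ratio: 12/(-6) = -2, and -24/12 = -2, so r = -2.
Then A·(-2)^1 = -6 gives A = 3, and g(k) = 3·(-2)^k.
g(5) = 3·(-2)^5 = -96.

-96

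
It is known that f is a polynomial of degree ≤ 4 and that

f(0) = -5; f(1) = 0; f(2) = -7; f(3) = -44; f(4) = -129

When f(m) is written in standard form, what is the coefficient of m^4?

0

First differences: 5, -7, -37, -85. Second differences: -12, -30, -48. Third differences: -18, -18.
Level-3 differences are constant, so f has degree 3.
Fitting a degree-3 polynomial gives f(m) = -3m³ + 3m² + 5m - 5.
The coefficient of m^4 is 0.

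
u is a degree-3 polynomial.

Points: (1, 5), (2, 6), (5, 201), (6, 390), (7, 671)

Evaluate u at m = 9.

1581

Write u(m) = am³ + bm² + cm + d; the 5 given values yield a linear system in the 4 coefficients.
Solving, u(m) = 3m³ - 8m² + 4m + 6.
Then u(9) = 1581.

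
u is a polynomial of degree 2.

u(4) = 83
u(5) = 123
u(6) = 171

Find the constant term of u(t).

Write u(t) = at² + bt + c; the 3 given values yield a linear system in the 3 coefficients.
Solving, u(t) = 4t² + 4t + 3.
The constant term is u(0) = 3.

3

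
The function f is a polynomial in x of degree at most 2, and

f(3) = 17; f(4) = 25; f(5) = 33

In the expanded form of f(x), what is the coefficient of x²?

0

First differences: 8, 8.
Level-1 differences are constant, so f has degree 1.
Fitting a degree-1 polynomial gives f(x) = 8x - 7.
The coefficient of x² is 0.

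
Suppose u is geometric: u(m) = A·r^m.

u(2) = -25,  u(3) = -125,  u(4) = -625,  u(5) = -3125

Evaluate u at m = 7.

Consecutive ratio: -125/(-25) = 5, and -625/(-125) = 5, so r = 5.
Then A·5^2 = -25 gives A = -1, and u(m) = -1·5^m.
u(7) = -1·5^7 = -78125.

-78125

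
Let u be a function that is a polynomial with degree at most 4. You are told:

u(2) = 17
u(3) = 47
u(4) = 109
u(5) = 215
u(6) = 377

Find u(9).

1319

Write u(n) = an^4 + bn³ + cn² + dn + e; the 5 given values yield a linear system in the 5 coefficients.
Solving, the leading coefficient vanishes, and u(n) = 2n³ - 2n² + 2n + 5.
Then u(9) = 1319.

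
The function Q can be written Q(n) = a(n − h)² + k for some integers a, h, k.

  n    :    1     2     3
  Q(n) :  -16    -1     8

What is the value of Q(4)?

11

First differences 15, 9; second difference -6 = 2a, so a = -3.
Expanding, the n-coefficient is −2ah = 6h; matching it to the data gives h = 4, and then k = 11.
So Q(n) = -3(n − 4)² + 11.
Q(4) = -3·0² + 11 = 11.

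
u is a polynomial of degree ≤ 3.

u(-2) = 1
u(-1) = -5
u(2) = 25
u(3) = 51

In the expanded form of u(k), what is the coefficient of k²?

Write u(k) = ak³ + bk² + ck + d; the 4 given values yield a linear system in the 4 coefficients.
Solving, the leading coefficient vanishes, and u(k) = 4k² + 6k - 3.
The coefficient of k² is 4.

4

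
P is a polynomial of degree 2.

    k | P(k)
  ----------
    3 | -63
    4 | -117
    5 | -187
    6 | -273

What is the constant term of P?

3

Write P(k) = ak² + bk + c; the 4 given values yield a linear system in the 3 coefficients.
Solving, P(k) = -8k² + 2k + 3.
The constant term is P(0) = 3.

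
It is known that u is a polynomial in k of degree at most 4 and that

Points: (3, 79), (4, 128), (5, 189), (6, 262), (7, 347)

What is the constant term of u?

Write u(k) = ak^4 + bk³ + ck² + dk + e; the 5 given values yield a linear system in the 5 coefficients.
Solving, the top 2 coefficients vanish, and u(k) = 6k² + 7k + 4.
The constant term is u(0) = 4.

4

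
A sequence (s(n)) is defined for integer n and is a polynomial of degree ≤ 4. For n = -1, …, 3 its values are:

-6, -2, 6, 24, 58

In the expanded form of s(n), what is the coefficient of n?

First differences: 4, 8, 18, 34. Second differences: 4, 10, 16. Third differences: 6, 6.
Level-3 differences are constant, so s has degree 3.
Fitting a degree-3 polynomial gives s(n) = n³ + 2n² + 5n - 2.
The coefficient of n is 5.

5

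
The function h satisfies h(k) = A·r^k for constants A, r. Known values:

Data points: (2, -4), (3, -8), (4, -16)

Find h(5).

-32

Consecutive ratio: -8/(-4) = 2, and -16/(-8) = 2, so r = 2.
Then A·2^2 = -4 gives A = -1, and h(k) = -1·2^k.
h(5) = -1·2^5 = -32.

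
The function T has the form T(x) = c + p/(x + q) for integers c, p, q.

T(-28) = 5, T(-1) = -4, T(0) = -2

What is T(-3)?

(T(x) − c)(x + q) = p for each data point; the three points give a linear system in c and q, then p follows.
Solving: c = 4, q = 4, p = -24, so T(x) = 4 − 24/(x + 4).
Then T(-3) = 4 − 24/1 = -20.

-20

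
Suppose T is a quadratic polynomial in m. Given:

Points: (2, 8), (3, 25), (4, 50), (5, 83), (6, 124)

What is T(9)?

First differences: 17, 25, 33, 41. Second differences: 8, 8, 8.
Level-2 differences are constant, so T has degree 2.
Fitting a degree-2 polynomial gives T(m) = 4m² - 3m - 2.
Then T(9) = 295.

295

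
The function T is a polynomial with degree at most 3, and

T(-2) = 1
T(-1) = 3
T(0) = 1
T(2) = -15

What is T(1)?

Write T(x) = ax³ + bx² + cx + d; the 4 given values yield a linear system in the 4 coefficients.
Solving, the leading coefficient vanishes, and T(x) = -2x² - 4x + 1.
Then T(1) = -5.

-5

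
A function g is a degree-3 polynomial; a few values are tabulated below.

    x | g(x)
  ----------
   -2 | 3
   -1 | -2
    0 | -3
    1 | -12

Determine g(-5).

162

Write g(x) = ax³ + bx² + cx + d; the 4 given values yield a linear system in the 4 coefficients.
Solving, g(x) = -2x³ - 4x² - 3x - 3.
Then g(-5) = 162.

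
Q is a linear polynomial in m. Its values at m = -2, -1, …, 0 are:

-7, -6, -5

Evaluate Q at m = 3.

-2

First differences: 1, 1.
Level-1 differences are constant, so Q has degree 1.
Fitting a degree-1 polynomial gives Q(m) = m - 5.
Then Q(3) = -2.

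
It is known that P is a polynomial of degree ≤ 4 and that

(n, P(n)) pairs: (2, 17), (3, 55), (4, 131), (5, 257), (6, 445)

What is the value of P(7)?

707

Write P(n) = an^4 + bn³ + cn² + dn + e; the 5 given values yield a linear system in the 5 coefficients.
Solving, the leading coefficient vanishes, and P(n) = 2n³ + n² - 5n + 7.
Then P(7) = 707.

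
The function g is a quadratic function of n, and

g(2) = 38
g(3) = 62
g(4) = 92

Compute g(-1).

Write g(n) = an² + bn + c; the 3 given values yield a linear system in the 3 coefficients.
Solving, g(n) = 3n² + 9n + 8.
Then g(-1) = 2.

2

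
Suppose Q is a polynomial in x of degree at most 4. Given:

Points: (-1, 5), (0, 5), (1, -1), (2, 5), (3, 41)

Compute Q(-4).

Write Q(x) = ax^4 + bx³ + cx² + dx + e; the 5 given values yield a linear system in the 5 coefficients.
Solving, the leading coefficient vanishes, and Q(x) = 3x³ - 3x² - 6x + 5.
Then Q(-4) = -211.

-211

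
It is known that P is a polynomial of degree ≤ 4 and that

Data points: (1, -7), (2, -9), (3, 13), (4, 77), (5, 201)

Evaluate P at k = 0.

First differences: -2, 22, 64, 124. Second differences: 24, 42, 60. Third differences: 18, 18.
Level-3 differences are constant, so P has degree 3.
Fitting a degree-3 polynomial gives P(k) = 3k³ - 6k² - 5k + 1.
Then P(0) = 1.

1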